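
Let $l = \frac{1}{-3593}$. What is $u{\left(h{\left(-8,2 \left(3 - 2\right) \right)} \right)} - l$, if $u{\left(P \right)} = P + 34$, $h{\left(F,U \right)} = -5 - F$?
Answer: $\frac{132942}{3593} \approx 37.0$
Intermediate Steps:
$u{\left(P \right)} = 34 + P$
$l = - \frac{1}{3593} \approx -0.00027832$
$u{\left(h{\left(-8,2 \left(3 - 2\right) \right)} \right)} - l = \left(34 - -3\right) - - \frac{1}{3593} = \left(34 + \left(-5 + 8\right)\right) + \frac{1}{3593} = \left(34 + 3\right) + \frac{1}{3593} = 37 + \frac{1}{3593} = \frac{132942}{3593}$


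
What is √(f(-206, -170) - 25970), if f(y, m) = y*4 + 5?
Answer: I*√26789 ≈ 163.67*I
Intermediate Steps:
f(y, m) = 5 + 4*y (f(y, m) = 4*y + 5 = 5 + 4*y)
√(f(-206, -170) - 25970) = √((5 + 4*(-206)) - 25970) = √((5 - 824) - 25970) = √(-819 - 25970) = √(-26789) = I*√26789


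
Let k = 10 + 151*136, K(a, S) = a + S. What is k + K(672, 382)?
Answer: 21600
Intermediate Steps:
K(a, S) = S + a
k = 20546 (k = 10 + 20536 = 20546)
k + K(672, 382) = 20546 + (382 + 672) = 20546 + 1054 = 21600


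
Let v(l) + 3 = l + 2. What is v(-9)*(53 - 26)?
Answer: -270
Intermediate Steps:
v(l) = -1 + l (v(l) = -3 + (l + 2) = -3 + (2 + l) = -1 + l)
v(-9)*(53 - 26) = (-1 - 9)*(53 - 26) = -10*27 = -270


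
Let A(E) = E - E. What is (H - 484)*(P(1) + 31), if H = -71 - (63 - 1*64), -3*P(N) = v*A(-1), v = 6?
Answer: -17174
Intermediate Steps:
A(E) = 0
P(N) = 0 (P(N) = -2*0 = -⅓*0 = 0)
H = -70 (H = -71 - (63 - 64) = -71 - 1*(-1) = -71 + 1 = -70)
(H - 484)*(P(1) + 31) = (-70 - 484)*(0 + 31) = -554*31 = -17174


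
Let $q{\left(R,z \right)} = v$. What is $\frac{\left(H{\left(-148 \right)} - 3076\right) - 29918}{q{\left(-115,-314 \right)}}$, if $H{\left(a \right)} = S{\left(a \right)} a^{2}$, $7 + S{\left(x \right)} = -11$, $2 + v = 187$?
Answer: $- \frac{427266}{185} \approx -2309.5$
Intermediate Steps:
$v = 185$ ($v = -2 + 187 = 185$)
$S{\left(x \right)} = -18$ ($S{\left(x \right)} = -7 - 11 = -18$)
$q{\left(R,z \right)} = 185$
$H{\left(a \right)} = - 18 a^{2}$
$\frac{\left(H{\left(-148 \right)} - 3076\right) - 29918}{q{\left(-115,-314 \right)}} = \frac{\left(- 18 \left(-148\right)^{2} - 3076\right) - 29918}{185} = \left(\left(\left(-18\right) 21904 - 3076\right) - 29918\right) \frac{1}{185} = \left(\left(-394272 - 3076\right) - 29918\right) \frac{1}{185} = \left(-397348 - 29918\right) \frac{1}{185} = \left(-427266\right) \frac{1}{185} = - \frac{427266}{185}$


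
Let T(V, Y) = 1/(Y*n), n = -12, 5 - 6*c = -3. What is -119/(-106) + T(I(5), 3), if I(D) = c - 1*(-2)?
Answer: 2089/1908 ≈ 1.0949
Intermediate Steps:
c = 4/3 (c = ⅚ - ⅙*(-3) = ⅚ + ½ = 4/3 ≈ 1.3333)
I(D) = 10/3 (I(D) = 4/3 - 1*(-2) = 4/3 + 2 = 10/3)
T(V, Y) = -1/(12*Y) (T(V, Y) = 1/(Y*(-12)) = -1/12/Y = -1/(12*Y))
-119/(-106) + T(I(5), 3) = -119/(-106) - 1/12/3 = -1/106*(-119) - 1/12*⅓ = 119/106 - 1/36 = 2089/1908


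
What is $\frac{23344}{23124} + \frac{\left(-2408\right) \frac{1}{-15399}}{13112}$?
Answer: $\frac{49098772159}{48635477847} \approx 1.0095$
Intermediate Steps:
$\frac{23344}{23124} + \frac{\left(-2408\right) \frac{1}{-15399}}{13112} = 23344 \cdot \frac{1}{23124} + \left(-2408\right) \left(- \frac{1}{15399}\right) \frac{1}{13112} = \frac{5836}{5781} + \frac{2408}{15399} \cdot \frac{1}{13112} = \frac{5836}{5781} + \frac{301}{25238961} = \frac{49098772159}{48635477847}$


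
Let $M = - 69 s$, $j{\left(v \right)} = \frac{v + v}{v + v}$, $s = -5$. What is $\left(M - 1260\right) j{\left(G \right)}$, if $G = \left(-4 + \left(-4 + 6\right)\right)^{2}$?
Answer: $-915$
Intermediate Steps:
$G = 4$ ($G = \left(-4 + 2\right)^{2} = \left(-2\right)^{2} = 4$)
$j{\left(v \right)} = 1$ ($j{\left(v \right)} = \frac{2 v}{2 v} = 2 v \frac{1}{2 v} = 1$)
$M = 345$ ($M = \left(-69\right) \left(-5\right) = 345$)
$\left(M - 1260\right) j{\left(G \right)} = \left(345 - 1260\right) 1 = \left(-915\right) 1 = -915$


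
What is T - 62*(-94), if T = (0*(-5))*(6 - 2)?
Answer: 5828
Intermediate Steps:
T = 0 (T = 0*4 = 0)
T - 62*(-94) = 0 - 62*(-94) = 0 + 5828 = 5828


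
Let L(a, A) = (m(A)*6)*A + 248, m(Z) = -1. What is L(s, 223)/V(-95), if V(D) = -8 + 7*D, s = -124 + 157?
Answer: 1090/673 ≈ 1.6196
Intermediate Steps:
s = 33
L(a, A) = 248 - 6*A (L(a, A) = (-1*6)*A + 248 = -6*A + 248 = 248 - 6*A)
L(s, 223)/V(-95) = (248 - 6*223)/(-8 + 7*(-95)) = (248 - 1338)/(-8 - 665) = -1090/(-673) = -1090*(-1/673) = 1090/673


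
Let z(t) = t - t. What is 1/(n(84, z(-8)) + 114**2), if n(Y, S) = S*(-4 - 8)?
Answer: 1/12996 ≈ 7.6947e-5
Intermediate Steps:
z(t) = 0
n(Y, S) = -12*S (n(Y, S) = S*(-12) = -12*S)
1/(n(84, z(-8)) + 114**2) = 1/(-12*0 + 114**2) = 1/(0 + 12996) = 1/12996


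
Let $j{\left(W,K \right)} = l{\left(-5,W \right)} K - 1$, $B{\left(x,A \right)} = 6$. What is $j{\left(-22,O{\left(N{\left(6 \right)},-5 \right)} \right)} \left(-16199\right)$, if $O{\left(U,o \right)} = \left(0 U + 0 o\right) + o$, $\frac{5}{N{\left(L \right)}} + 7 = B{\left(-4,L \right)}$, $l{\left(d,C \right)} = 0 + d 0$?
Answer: $16199$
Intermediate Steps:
$l{\left(d,C \right)} = 0$ ($l{\left(d,C \right)} = 0 + 0 = 0$)
$N{\left(L \right)} = -5$ ($N{\left(L \right)} = \frac{5}{-7 + 6} = \frac{5}{-1} = 5 \left(-1\right) = -5$)
$O{\left(U,o \right)} = o$ ($O{\left(U,o \right)} = \left(0 + 0\right) + o = 0 + o = o$)
$j{\left(W,K \right)} = -1$ ($j{\left(W,K \right)} = 0 K - 1 = 0 - 1 = -1$)
$j{\left(-22,O{\left(N{\left(6 \right)},-5 \right)} \right)} \left(-16199\right) = \left(-1\right) \left(-16199\right) = 16199$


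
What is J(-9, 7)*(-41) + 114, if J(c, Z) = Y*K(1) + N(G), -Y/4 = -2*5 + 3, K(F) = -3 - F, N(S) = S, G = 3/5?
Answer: 23407/5 ≈ 4681.4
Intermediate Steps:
G = ⅗ (G = 3*(⅕) = ⅗ ≈ 0.60000)
Y = 28 (Y = -4*(-2*5 + 3) = -4*(-10 + 3) = -4*(-7) = 28)
J(c, Z) = -557/5 (J(c, Z) = 28*(-3 - 1*1) + ⅗ = 28*(-3 - 1) + ⅗ = 28*(-4) + ⅗ = -112 + ⅗ = -557/5)
J(-9, 7)*(-41) + 114 = -557/5*(-41) + 114 = 22837/5 + 114 = 23407/5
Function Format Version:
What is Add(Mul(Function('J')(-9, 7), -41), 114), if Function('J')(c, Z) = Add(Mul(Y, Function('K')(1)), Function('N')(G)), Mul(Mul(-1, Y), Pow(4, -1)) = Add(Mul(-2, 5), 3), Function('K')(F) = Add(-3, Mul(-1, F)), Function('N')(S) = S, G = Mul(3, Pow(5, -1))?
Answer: Rational(23407, 5) ≈ 4681.4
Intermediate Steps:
G = Rational(3, 5) (G = Mul(3, Rational(1, 5)) = Rational(3, 5) ≈ 0.60000)
Y = 28 (Y = Mul(-4, Add(Mul(-2, 5), 3)) = Mul(-4, Add(-10, 3)) = Mul(-4, -7) = 28)
Function('J')(c, Z) = Rational(-557, 5) (Function('J')(c, Z) = Add(Mul(28, Add(-3, Mul(-1, 1))), Rational(3, 5)) = Add(Mul(28, Add(-3, -1)), Rational(3, 5)) = Add(Mul(28, -4), Rational(3, 5)) = Add(-112, Rational(3, 5)) = Rational(-557, 5))
Add(Mul(Function('J')(-9, 7), -41), 114) = Add(Mul(Rational(-557, 5), -41), 114) = Add(Rational(22837, 5), 114) = Rational(23407, 5)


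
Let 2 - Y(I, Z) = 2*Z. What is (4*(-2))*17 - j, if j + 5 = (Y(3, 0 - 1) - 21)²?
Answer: -420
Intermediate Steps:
Y(I, Z) = 2 - 2*Z
j = 284 (j = -5 + ((2 - 2*(0 - 1)) - 21)² = -5 + ((2 - 2*(-1)) - 21)² = -5 + ((2 + 2) - 21)² = -5 + (4 - 21)² = -5 + (-17)² = -5 + 289 = 284)
(4*(-2))*17 - j = (4*(-2))*17 - 1*284 = -8*17 - 284 = -136 - 284 = -420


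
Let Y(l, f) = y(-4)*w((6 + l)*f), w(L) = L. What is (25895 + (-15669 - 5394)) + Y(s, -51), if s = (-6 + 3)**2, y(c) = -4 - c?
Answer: 4832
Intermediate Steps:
s = 9 (s = (-3)**2 = 9)
Y(l, f) = 0 (Y(l, f) = (-4 - 1*(-4))*((6 + l)*f) = (-4 + 4)*(f*(6 + l)) = 0*(f*(6 + l)) = 0)
(25895 + (-15669 - 5394)) + Y(s, -51) = (25895 + (-15669 - 5394)) + 0 = (25895 - 21063) + 0 = 4832 + 0 = 4832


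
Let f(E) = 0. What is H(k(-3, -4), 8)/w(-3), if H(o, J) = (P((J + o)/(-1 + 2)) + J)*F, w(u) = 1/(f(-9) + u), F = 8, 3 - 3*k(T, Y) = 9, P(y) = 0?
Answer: -192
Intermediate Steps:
k(T, Y) = -2 (k(T, Y) = 1 - ⅓*9 = 1 - 3 = -2)
w(u) = 1/u (w(u) = 1/(0 + u) = 1/u)
H(o, J) = 8*J (H(o, J) = (0 + J)*8 = J*8 = 8*J)
H(k(-3, -4), 8)/w(-3) = (8*8)/(1/(-3)) = 64/(-⅓) = 64*(-3) = -192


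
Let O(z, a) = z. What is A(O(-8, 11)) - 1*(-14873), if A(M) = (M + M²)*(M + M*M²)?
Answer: -14247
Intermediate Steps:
A(M) = (M + M²)*(M + M³)
A(O(-8, 11)) - 1*(-14873) = (-8)²*(1 - 8 + (-8)² + (-8)³) - 1*(-14873) = 64*(1 - 8 + 64 - 512) + 14873 = 64*(-455) + 14873 = -29120 + 14873 = -14247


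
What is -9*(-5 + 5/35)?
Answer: 306/7 ≈ 43.714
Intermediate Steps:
-9*(-5 + 5/35) = -9*(-5 + 5*(1/35)) = -9*(-5 + 1/7) = -9*(-34/7) = 306/7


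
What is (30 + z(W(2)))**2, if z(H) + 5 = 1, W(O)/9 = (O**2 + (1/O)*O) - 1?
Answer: 676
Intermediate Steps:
W(O) = 9*O**2 (W(O) = 9*((O**2 + (1/O)*O) - 1) = 9*((O**2 + O/O) - 1) = 9*((O**2 + 1) - 1) = 9*((1 + O**2) - 1) = 9*O**2)
z(H) = -4 (z(H) = -5 + 1 = -4)
(30 + z(W(2)))**2 = (30 - 4)**2 = 26**2 = 676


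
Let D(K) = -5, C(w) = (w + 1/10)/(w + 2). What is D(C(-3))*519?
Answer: -2595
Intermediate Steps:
C(w) = (⅒ + w)/(2 + w) (C(w) = (w + ⅒)/(2 + w) = (⅒ + w)/(2 + w))
D(C(-3))*519 = -5*519 = -2595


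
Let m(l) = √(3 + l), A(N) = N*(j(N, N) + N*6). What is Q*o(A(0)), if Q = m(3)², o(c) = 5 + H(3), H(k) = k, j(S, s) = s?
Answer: 48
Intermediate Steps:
A(N) = 7*N² (A(N) = N*(N + N*6) = N*(N + 6*N) = N*(7*N) = 7*N²)
o(c) = 8 (o(c) = 5 + 3 = 8)
Q = 6 (Q = (√(3 + 3))² = (√6)² = 6)
Q*o(A(0)) = 6*8 = 48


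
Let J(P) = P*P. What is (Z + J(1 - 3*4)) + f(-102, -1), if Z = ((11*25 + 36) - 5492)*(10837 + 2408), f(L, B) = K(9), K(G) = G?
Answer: -68622215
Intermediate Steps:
f(L, B) = 9
J(P) = P²
Z = -68622345 (Z = ((275 + 36) - 5492)*13245 = (311 - 5492)*13245 = -5181*13245 = -68622345)
(Z + J(1 - 3*4)) + f(-102, -1) = (-68622345 + (1 - 3*4)²) + 9 = (-68622345 + (1 - 12)²) + 9 = (-68622345 + (-11)²) + 9 = (-68622345 + 121) + 9 = -68622224 + 9 = -68622215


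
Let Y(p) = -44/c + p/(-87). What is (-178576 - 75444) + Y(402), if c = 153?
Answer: -1127108518/4437 ≈ -2.5403e+5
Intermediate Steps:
Y(p) = -44/153 - p/87 (Y(p) = -44/153 + p/(-87) = -44*1/153 + p*(-1/87) = -44/153 - p/87)
(-178576 - 75444) + Y(402) = (-178576 - 75444) + (-44/153 - 1/87*402) = -254020 + (-44/153 - 134/29) = -254020 - 21778/4437 = -1127108518/4437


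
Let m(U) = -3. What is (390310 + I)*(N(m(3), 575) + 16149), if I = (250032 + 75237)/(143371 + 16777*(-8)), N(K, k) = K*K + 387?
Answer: 11825086472571/1831 ≈ 6.4583e+9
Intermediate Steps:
N(K, k) = 387 + K**2 (N(K, k) = K**2 + 387 = 387 + K**2)
I = 325269/9155 (I = 325269/(143371 - 134216) = 325269/9155 ≈ 35.529)
(390310 + I)*(N(m(3), 575) + 16149) = (390310 + 325269/9155)*((387 + (-3)**2) + 16149) = 3573613319*((387 + 9) + 16149)/9155 = 3573613319*(396 + 16149)/9155 = (3573613319/9155)*16545 = 11825086472571/1831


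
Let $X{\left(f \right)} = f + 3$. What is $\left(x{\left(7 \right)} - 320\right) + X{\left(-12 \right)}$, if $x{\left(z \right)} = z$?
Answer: $-322$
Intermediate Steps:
$X{\left(f \right)} = 3 + f$
$\left(x{\left(7 \right)} - 320\right) + X{\left(-12 \right)} = \left(7 - 320\right) + \left(3 - 12\right) = -313 - 9 = -322$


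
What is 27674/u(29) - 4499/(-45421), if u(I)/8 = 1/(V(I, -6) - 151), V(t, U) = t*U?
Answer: -204259354529/181684 ≈ -1.1243e+6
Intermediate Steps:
V(t, U) = U*t
u(I) = 8/(-151 - 6*I) (u(I) = 8/(-6*I - 151) = 8/(-151 - 6*I))
27674/u(29) - 4499/(-45421) = 27674/((-8/(151 + 6*29))) - 4499/(-45421) = 27674/((-8/(151 + 174))) - 4499*(-1/45421) = 27674/((-8/325)) + 4499/45421 = 27674/((-8*1/325)) + 4499/45421 = 27674/(-8/325) + 4499/45421 = 27674*(-325/8) + 4499/45421 = -4497025/4 + 4499/45421 = -204259354529/181684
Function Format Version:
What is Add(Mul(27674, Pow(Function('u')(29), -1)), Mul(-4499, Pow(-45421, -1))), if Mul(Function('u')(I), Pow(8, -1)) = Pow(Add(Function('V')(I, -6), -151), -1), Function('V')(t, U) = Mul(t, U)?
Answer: Rational(-204259354529, 181684) ≈ -1.1243e+6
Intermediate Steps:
Function('V')(t, U) = Mul(U, t)
Function('u')(I) = Mul(8, Pow(Add(-151, Mul(-6, I)), -1)) (Function('u')(I) = Mul(8, Pow(Add(Mul(-6, I), -151), -1)) = Mul(8, Pow(Add(-151, Mul(-6, I)), -1)))
Add(Mul(27674, Pow(Function('u')(29), -1)), Mul(-4499, Pow(-45421, -1))) = Add(Mul(27674, Pow(Mul(-8, Pow(Add(151, Mul(6, 29)), -1)), -1)), Mul(-4499, Pow(-45421, -1))) = Add(Mul(27674, Pow(Mul(-8, Pow(Add(151, 174), -1)), -1)), Mul(-4499, Rational(-1, 45421))) = Add(Mul(27674, Pow(Mul(-8, Pow(325, -1)), -1)), Rational(4499, 45421)) = Add(Mul(27674, Pow(Mul(-8, Rational(1, 325)), -1)), Rational(4499, 45421)) = Add(Mul(27674, Pow(Rational(-8, 325), -1)), Rational(4499, 45421)) = Add(Mul(27674, Rational(-325, 8)), Rational(4499, 45421)) = Add(Rational(-4497025, 4), Rational(4499, 45421)) = Rational(-204259354529, 181684)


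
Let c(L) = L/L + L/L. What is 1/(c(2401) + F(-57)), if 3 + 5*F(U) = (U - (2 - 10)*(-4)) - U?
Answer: -⅕ ≈ -0.20000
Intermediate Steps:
F(U) = -7 (F(U) = -⅗ + ((U - (2 - 10)*(-4)) - U)/5 = -⅗ + ((U - (-8)*(-4)) - U)/5 = -⅗ + ((U - 1*32) - U)/5 = -⅗ + ((U - 32) - U)/5 = -⅗ + ((-32 + U) - U)/5 = -⅗ + (⅕)*(-32) = -⅗ - 32/5 = -7)
c(L) = 2 (c(L) = 1 + 1 = 2)
1/(c(2401) + F(-57)) = 1/(2 - 7) = 1/(-5) = -⅕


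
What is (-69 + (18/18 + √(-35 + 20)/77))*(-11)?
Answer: 748 - I*√15/7 ≈ 748.0 - 0.55328*I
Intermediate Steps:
(-69 + (18/18 + √(-35 + 20)/77))*(-11) = (-69 + (18*(1/18) + √(-15)*(1/77)))*(-11) = (-69 + (1 + (I*√15)*(1/77)))*(-11) = (-69 + (1 + I*√15/77))*(-11) = (-68 + I*√15/77)*(-11) = 748 - I*√15/7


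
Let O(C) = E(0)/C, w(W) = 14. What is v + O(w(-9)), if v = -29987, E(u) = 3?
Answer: -419815/14 ≈ -29987.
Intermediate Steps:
O(C) = 3/C
v + O(w(-9)) = -29987 + 3/14 = -419815/14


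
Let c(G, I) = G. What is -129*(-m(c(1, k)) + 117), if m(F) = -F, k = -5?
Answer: -15222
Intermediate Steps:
-129*(-m(c(1, k)) + 117) = -129*(-(-1) + 117) = -129*(-1*(-1) + 117) = -129*(1 + 117) = -129*118 = -15222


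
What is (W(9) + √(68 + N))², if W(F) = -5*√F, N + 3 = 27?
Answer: 317 - 60*√23 ≈ 29.250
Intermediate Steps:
N = 24 (N = -3 + 27 = 24)
(W(9) + √(68 + N))² = (-5*√9 + √(68 + 24))² = (-5*3 + √92)² = (-15 + 2*√23)²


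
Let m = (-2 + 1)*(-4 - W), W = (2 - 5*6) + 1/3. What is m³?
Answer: -357911/27 ≈ -13256.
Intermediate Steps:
W = -83/3 (W = (2 - 30) + ⅓ = -28 + ⅓ = -83/3 ≈ -27.667)
m = -71/3 (m = (-2 + 1)*(-4 - 1*(-83/3)) = -(-4 + 83/3) = -1*71/3 = -71/3 ≈ -23.667)
m³ = (-71/3)³ = -357911/27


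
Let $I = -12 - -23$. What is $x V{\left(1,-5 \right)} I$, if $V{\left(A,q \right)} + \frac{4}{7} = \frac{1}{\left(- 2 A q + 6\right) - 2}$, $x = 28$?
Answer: $-154$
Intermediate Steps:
$V{\left(A,q \right)} = - \frac{4}{7} + \frac{1}{4 - 2 A q}$ ($V{\left(A,q \right)} = - \frac{4}{7} + \frac{1}{\left(- 2 A q + 6\right) - 2} = - \frac{4}{7} + \frac{1}{\left(6 - 2 A q\right) - 2} = - \frac{4}{7} + \frac{1}{4 - 2 A q}$)
$I = 11$ ($I = -12 + 23 = 11$)
$x V{\left(1,-5 \right)} I = 28 \frac{9 - 8 \left(-5\right)}{14 \left(-2 + 1 \left(-5\right)\right)} 11 = 28 \frac{9 + 40}{14 \left(-2 - 5\right)} 11 = 28 \cdot \frac{1}{14} \frac{1}{-7} \cdot 49 \cdot 11 = 28 \cdot \frac{1}{14} \left(- \frac{1}{7}\right) 49 \cdot 11 = 28 \left(- \frac{1}{2}\right) 11 = \left(-14\right) 11 = -154$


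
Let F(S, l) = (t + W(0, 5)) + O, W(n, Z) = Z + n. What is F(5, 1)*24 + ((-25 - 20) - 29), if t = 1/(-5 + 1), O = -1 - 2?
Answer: -32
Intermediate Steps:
O = -3
t = -¼ (t = 1/(-4) = -¼ ≈ -0.25000)
F(S, l) = 7/4 (F(S, l) = (-¼ + (5 + 0)) - 3 = (-¼ + 5) - 3 = 19/4 - 3 = 7/4)
F(5, 1)*24 + ((-25 - 20) - 29) = (7/4)*24 + ((-25 - 20) - 29) = 42 + (-45 - 29) = 42 - 74 = -32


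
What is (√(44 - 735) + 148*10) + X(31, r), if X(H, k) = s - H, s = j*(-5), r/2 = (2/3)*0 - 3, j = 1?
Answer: 1444 + I*√691 ≈ 1444.0 + 26.287*I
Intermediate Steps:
r = -6 (r = 2*((2/3)*0 - 3) = 2*((2*(⅓))*0 - 3) = 2*((⅔)*0 - 3) = 2*(0 - 3) = 2*(-3) = -6)
s = -5 (s = 1*(-5) = -5)
X(H, k) = -5 - H
(√(44 - 735) + 148*10) + X(31, r) = (√(44 - 735) + 148*10) + (-5 - 1*31) = (√(-691) + 1480) + (-5 - 31) = (I*√691 + 1480) - 36 = (1480 + I*√691) - 36 = 1444 + I*√691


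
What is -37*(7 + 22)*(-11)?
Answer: 11803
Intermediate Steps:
-37*(7 + 22)*(-11) = -37*29*(-11) = -1073*(-11) = 11803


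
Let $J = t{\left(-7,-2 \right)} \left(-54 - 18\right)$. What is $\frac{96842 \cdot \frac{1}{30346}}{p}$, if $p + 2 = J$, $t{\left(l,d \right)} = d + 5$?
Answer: $- \frac{48421}{3307714} \approx -0.014639$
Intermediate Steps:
$t{\left(l,d \right)} = 5 + d$
$J = -216$ ($J = \left(5 - 2\right) \left(-54 - 18\right) = 3 \left(-72\right) = -216$)
$p = -218$ ($p = -2 - 216 = -218$)
$\frac{96842 \cdot \frac{1}{30346}}{p} = \frac{96842 \cdot \frac{1}{30346}}{-218} = 96842 \cdot \frac{1}{30346} \left(- \frac{1}{218}\right) = \frac{48421}{15173} \left(- \frac{1}{218}\right) = - \frac{48421}{3307714}$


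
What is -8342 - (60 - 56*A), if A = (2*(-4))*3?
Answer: -9746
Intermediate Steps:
A = -24 (A = -8*3 = -24)
-8342 - (60 - 56*A) = -8342 - (60 - 56*(-24)) = -8342 - (60 + 1344) = -8342 - 1*1404 = -8342 - 1404 = -9746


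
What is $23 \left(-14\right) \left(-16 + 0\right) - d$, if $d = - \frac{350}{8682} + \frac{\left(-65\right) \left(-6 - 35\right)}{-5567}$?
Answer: $\frac{124517562734}{24166347} \approx 5152.5$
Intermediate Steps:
$d = - \frac{12542990}{24166347}$ ($d = \left(-350\right) \frac{1}{8682} + \left(-65\right) \left(-41\right) \left(- \frac{1}{5567}\right) = - \frac{175}{4341} + 2665 \left(- \frac{1}{5567}\right) = - \frac{175}{4341} - \frac{2665}{5567} = - \frac{12542990}{24166347} \approx -0.51903$)
$23 \left(-14\right) \left(-16 + 0\right) - d = 23 \left(-14\right) \left(-16 + 0\right) - - \frac{12542990}{24166347} = \left(-322\right) \left(-16\right) + \frac{12542990}{24166347} = 5152 + \frac{12542990}{24166347} = \frac{124517562734}{24166347}$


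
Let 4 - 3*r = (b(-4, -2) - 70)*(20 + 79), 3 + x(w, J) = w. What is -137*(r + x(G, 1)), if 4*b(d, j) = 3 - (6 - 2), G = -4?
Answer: -3801887/12 ≈ -3.1682e+5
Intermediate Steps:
x(w, J) = -3 + w
b(d, j) = -¼ (b(d, j) = (3 - (6 - 2))/4 = (3 - 1*4)/4 = (3 - 4)/4 = (¼)*(-1) = -¼)
r = 27835/12 (r = 4/3 - (-¼ - 70)*(20 + 79)/3 = 4/3 - (-281)*99/12 = 4/3 - ⅓*(-27819/4) = 4/3 + 9273/4 = 27835/12 ≈ 2319.6)
-137*(r + x(G, 1)) = -137*(27835/12 + (-3 - 4)) = -137*(27835/12 - 7) = -137*27751/12 = -3801887/12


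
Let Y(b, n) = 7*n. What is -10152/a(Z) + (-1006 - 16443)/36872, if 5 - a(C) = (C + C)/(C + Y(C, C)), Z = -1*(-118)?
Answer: -1497629707/700568 ≈ -2137.7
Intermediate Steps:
Z = 118
a(C) = 19/4 (a(C) = 5 - (C + C)/(C + 7*C) = 5 - 2*C/(8*C) = 5 - 2*C*1/(8*C) = 5 - 1*¼ = 5 - ¼ = 19/4)
-10152/a(Z) + (-1006 - 16443)/36872 = -10152/19/4 + (-1006 - 16443)/36872 = -10152*4/19 - 17449*1/36872 = -40608/19 - 17449/36872 = -1497629707/700568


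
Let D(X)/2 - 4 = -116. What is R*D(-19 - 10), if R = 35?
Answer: -7840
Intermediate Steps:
D(X) = -224 (D(X) = 8 + 2*(-116) = 8 - 232 = -224)
R*D(-19 - 10) = 35*(-224) = -7840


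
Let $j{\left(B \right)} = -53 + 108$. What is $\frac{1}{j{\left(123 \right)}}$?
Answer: $\frac{1}{55} \approx 0.018182$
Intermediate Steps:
$j{\left(B \right)} = 55$
$\frac{1}{j{\left(123 \right)}} = \frac{1}{55}$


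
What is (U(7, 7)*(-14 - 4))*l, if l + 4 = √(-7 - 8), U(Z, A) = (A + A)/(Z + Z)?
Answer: 72 - 18*I*√15 ≈ 72.0 - 69.714*I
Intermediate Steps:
U(Z, A) = A/Z (U(Z, A) = (2*A)/((2*Z)) = (2*A)*(1/(2*Z)) = A/Z)
l = -4 + I*√15 (l = -4 + √(-7 - 8) = -4 + √(-15) = -4 + I*√15 ≈ -4.0 + 3.873*I)
(U(7, 7)*(-14 - 4))*l = ((7/7)*(-14 - 4))*(-4 + I*√15) = ((7*(⅐))*(-18))*(-4 + I*√15) = (1*(-18))*(-4 + I*√15) = -18*(-4 + I*√15) = 72 - 18*I*√15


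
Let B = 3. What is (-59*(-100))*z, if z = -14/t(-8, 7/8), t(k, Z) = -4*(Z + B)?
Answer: 165200/31 ≈ 5329.0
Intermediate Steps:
t(k, Z) = -12 - 4*Z (t(k, Z) = -4*(Z + 3) = -4*(3 + Z) = -12 - 4*Z)
z = 28/31 (z = -14/(-12 - 28/8) = -14/(-12 - 4*7/8) = -14/(-12 - 7/2) = -14/(-31/2) = -14*(-2/31) = 28/31 ≈ 0.90323)
(-59*(-100))*z = -59*(-100)*(28/31) = 5900*(28/31) = 165200/31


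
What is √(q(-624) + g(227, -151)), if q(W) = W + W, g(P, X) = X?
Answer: I*√1399 ≈ 37.403*I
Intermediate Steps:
q(W) = 2*W
√(q(-624) + g(227, -151)) = √(2*(-624) - 151) = √(-1248 - 151) = √(-1399) = I*√1399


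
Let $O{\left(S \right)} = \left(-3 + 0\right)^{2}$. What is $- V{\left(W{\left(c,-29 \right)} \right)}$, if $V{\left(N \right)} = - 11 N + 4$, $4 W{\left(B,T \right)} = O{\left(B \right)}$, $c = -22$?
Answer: $\frac{83}{4} \approx 20.75$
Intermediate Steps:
$O{\left(S \right)} = 9$ ($O{\left(S \right)} = \left(-3\right)^{2} = 9$)
$W{\left(B,T \right)} = \frac{9}{4}$ ($W{\left(B,T \right)} = \frac{1}{4} \cdot 9 = \frac{9}{4}$)
$V{\left(N \right)} = 4 - 11 N$
$- V{\left(W{\left(c,-29 \right)} \right)} = - (4 - \frac{99}{4}) = \left(-1\right) \left(- \frac{83}{4}\right) = \frac{83}{4}$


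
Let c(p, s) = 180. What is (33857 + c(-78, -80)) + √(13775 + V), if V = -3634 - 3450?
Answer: 34037 + √6691 ≈ 34119.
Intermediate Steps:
V = -7084
(33857 + c(-78, -80)) + √(13775 + V) = (33857 + 180) + √(13775 - 7084) = 34037 + √6691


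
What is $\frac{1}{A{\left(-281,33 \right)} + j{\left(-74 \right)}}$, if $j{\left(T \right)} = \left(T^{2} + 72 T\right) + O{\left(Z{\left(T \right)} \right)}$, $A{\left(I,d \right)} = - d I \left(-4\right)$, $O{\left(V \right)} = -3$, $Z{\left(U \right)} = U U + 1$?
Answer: $- \frac{1}{36947} \approx -2.7066 \cdot 10^{-5}$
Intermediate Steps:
$Z{\left(U \right)} = 1 + U^{2}$ ($Z{\left(U \right)} = U^{2} + 1 = 1 + U^{2}$)
$A{\left(I,d \right)} = 4 I d$ ($A{\left(I,d \right)} = - I d \left(-4\right) = - \left(-4\right) I d = 4 I d$)
$j{\left(T \right)} = -3 + T^{2} + 72 T$ ($j{\left(T \right)} = \left(T^{2} + 72 T\right) - 3 = -3 + T^{2} + 72 T$)
$\frac{1}{A{\left(-281,33 \right)} + j{\left(-74 \right)}} = \frac{1}{4 \left(-281\right) 33 + \left(-3 + \left(-74\right)^{2} + 72 \left(-74\right)\right)} = \frac{1}{-37092 - -145} = \frac{1}{-37092 + 145} = \frac{1}{-36947} = - \frac{1}{36947}$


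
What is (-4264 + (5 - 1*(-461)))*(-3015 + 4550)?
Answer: -5829930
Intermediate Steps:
(-4264 + (5 - 1*(-461)))*(-3015 + 4550) = (-4264 + (5 + 461))*1535 = (-4264 + 466)*1535 = -3798*1535 = -5829930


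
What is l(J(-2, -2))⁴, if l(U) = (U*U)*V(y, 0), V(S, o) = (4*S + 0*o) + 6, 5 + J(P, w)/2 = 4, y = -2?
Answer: 4096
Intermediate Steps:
J(P, w) = -2 (J(P, w) = -10 + 2*4 = -10 + 8 = -2)
V(S, o) = 6 + 4*S (V(S, o) = (4*S + 0) + 6 = 4*S + 6 = 6 + 4*S)
l(U) = -2*U² (l(U) = (U*U)*(6 + 4*(-2)) = U²*(6 - 8) = U²*(-2) = -2*U²)
l(J(-2, -2))⁴ = (-2*(-2)²)⁴ = (-2*4)⁴ = (-8)⁴ = 4096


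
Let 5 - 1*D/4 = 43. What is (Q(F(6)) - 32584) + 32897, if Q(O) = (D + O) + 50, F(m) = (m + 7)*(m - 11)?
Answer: 146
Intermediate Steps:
D = -152 (D = 20 - 4*43 = 20 - 172 = -152)
F(m) = (-11 + m)*(7 + m) (F(m) = (7 + m)*(-11 + m) = (-11 + m)*(7 + m))
Q(O) = -102 + O (Q(O) = (-152 + O) + 50 = -102 + O)
(Q(F(6)) - 32584) + 32897 = ((-102 + (-77 + 6² - 4*6)) - 32584) + 32897 = ((-102 + (-77 + 36 - 24)) - 32584) + 32897 = ((-102 - 65) - 32584) + 32897 = (-167 - 32584) + 32897 = -32751 + 32897 = 146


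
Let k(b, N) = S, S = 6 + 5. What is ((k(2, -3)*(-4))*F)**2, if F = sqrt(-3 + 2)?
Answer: -1936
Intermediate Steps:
S = 11
k(b, N) = 11
F = I (F = sqrt(-1) = I ≈ 1.0*I)
((k(2, -3)*(-4))*F)**2 = ((11*(-4))*I)**2 = (-44*I)**2 = -1936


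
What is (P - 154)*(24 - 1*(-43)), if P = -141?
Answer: -19765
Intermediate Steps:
(P - 154)*(24 - 1*(-43)) = (-141 - 154)*(24 - 1*(-43)) = -295*(24 + 43) = -295*67 = -19765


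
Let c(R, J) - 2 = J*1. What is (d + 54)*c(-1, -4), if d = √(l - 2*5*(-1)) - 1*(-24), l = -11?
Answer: -156 - 2*I ≈ -156.0 - 2.0*I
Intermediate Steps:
c(R, J) = 2 + J (c(R, J) = 2 + J*1 = 2 + J)
d = 24 + I (d = √(-11 - 2*5*(-1)) - 1*(-24) = √(-11 - 10*(-1)) + 24 = √(-11 + 10) + 24 = √(-1) + 24 = I + 24 = 24 + I ≈ 24.0 + 1.0*I)
(d + 54)*c(-1, -4) = ((24 + I) + 54)*(2 - 4) = (78 + I)*(-2) = -156 - 2*I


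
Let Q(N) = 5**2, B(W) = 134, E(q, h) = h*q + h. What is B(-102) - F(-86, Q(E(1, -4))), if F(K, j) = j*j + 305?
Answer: -796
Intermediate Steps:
E(q, h) = h + h*q
Q(N) = 25
F(K, j) = 305 + j**2 (F(K, j) = j**2 + 305 = 305 + j**2)
B(-102) - F(-86, Q(E(1, -4))) = 134 - (305 + 25**2) = 134 - (305 + 625) = 134 - 1*930 = 134 - 930 = -796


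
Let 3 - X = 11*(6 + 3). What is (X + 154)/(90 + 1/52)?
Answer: 3016/4681 ≈ 0.64431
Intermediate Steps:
X = -96 (X = 3 - 11*(6 + 3) = 3 - 11*9 = 3 - 1*99 = 3 - 99 = -96)
(X + 154)/(90 + 1/52) = (-96 + 154)/(90 + 1/52) = 58/(90 + 1/52) = 58/(4681/52) = 58*(52/4681) = 3016/4681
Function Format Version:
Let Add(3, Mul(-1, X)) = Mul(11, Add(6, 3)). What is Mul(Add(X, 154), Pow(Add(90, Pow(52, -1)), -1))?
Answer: Rational(3016, 4681) ≈ 0.64431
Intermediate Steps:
X = -96 (X = Add(3, Mul(-1, Mul(11, Add(6, 3)))) = Add(3, Mul(-1, Mul(11, 9))) = Add(3, Mul(-1, 99)) = Add(3, -99) = -96)
Mul(Add(X, 154), Pow(Add(90, Pow(52, -1)), -1)) = Mul(Add(-96, 154), Pow(Add(90, Pow(52, -1)), -1)) = Mul(58, Pow(Add(90, Rational(1, 52)), -1)) = Mul(58, Pow(Rational(4681, 52), -1)) = Mul(58, Rational(52, 4681)) = Rational(3016, 4681)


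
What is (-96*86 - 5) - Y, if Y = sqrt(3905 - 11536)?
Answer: -8261 - I*sqrt(7631) ≈ -8261.0 - 87.356*I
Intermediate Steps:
Y = I*sqrt(7631) (Y = sqrt(-7631) = I*sqrt(7631) ≈ 87.356*I)
(-96*86 - 5) - Y = (-96*86 - 5) - I*sqrt(7631) = (-8256 - 5) - I*sqrt(7631) = -8261 - I*sqrt(7631)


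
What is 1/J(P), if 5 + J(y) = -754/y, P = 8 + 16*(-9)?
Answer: 68/37 ≈ 1.8378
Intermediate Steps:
P = -136 (P = 8 - 144 = -136)
J(y) = -5 - 754/y
1/J(P) = 1/(-5 - 754/(-136)) = 1/(-5 - 754*(-1/136)) = 1/(-5 + 377/68) = 1/(37/68) = 68/37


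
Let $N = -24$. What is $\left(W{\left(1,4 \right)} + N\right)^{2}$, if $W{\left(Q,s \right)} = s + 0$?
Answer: $400$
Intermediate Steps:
$W{\left(Q,s \right)} = s$
$\left(W{\left(1,4 \right)} + N\right)^{2} = \left(4 - 24\right)^{2} = \left(-20\right)^{2} = 400$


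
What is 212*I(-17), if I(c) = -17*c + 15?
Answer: 64448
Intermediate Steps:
I(c) = 15 - 17*c
212*I(-17) = 212*(15 - 17*(-17)) = 212*(15 + 289) = 212*304 = 64448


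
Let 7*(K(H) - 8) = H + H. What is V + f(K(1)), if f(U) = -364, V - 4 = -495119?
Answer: -495479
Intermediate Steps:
V = -495115 (V = 4 - 495119 = -495115)
K(H) = 8 + 2*H/7 (K(H) = 8 + (H + H)/7 = 8 + (2*H)/7 = 8 + 2*H/7)
V + f(K(1)) = -495115 - 364 = -495479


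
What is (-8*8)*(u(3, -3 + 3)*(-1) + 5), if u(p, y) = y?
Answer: -320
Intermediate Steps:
(-8*8)*(u(3, -3 + 3)*(-1) + 5) = (-8*8)*((-3 + 3)*(-1) + 5) = -64*(0*(-1) + 5) = -64*(0 + 5) = -64*5 = -320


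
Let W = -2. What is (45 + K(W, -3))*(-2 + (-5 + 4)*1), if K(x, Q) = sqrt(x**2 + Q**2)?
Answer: -135 - 3*sqrt(13) ≈ -145.82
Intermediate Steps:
K(x, Q) = sqrt(Q**2 + x**2)
(45 + K(W, -3))*(-2 + (-5 + 4)*1) = (45 + sqrt((-3)**2 + (-2)**2))*(-2 + (-5 + 4)*1) = (45 + sqrt(9 + 4))*(-2 - 1*1) = (45 + sqrt(13))*(-2 - 1) = (45 + sqrt(13))*(-3) = -135 - 3*sqrt(13)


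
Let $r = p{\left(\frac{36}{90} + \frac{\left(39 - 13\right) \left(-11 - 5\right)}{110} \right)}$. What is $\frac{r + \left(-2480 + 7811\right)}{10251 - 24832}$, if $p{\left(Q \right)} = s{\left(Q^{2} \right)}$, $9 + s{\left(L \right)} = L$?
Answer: $- \frac{16133646}{44107525} \approx -0.36578$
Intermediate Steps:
$s{\left(L \right)} = -9 + L$
$p{\left(Q \right)} = -9 + Q^{2}$
$r = \frac{7371}{3025}$ ($r = -9 + \left(\frac{36}{90} + \frac{\left(39 - 13\right) \left(-11 - 5\right)}{110}\right)^{2} = -9 + \left(36 \cdot \frac{1}{90} + 26 \left(-16\right) \frac{1}{110}\right)^{2} = -9 + \left(\frac{2}{5} - \frac{208}{55}\right)^{2} = -9 + \left(- \frac{186}{55}\right)^{2} = -9 + \frac{34596}{3025} = \frac{7371}{3025} \approx 2.4367$)
$\frac{r + \left(-2480 + 7811\right)}{10251 - 24832} = \frac{\frac{7371}{3025} + \left(-2480 + 7811\right)}{10251 - 24832} = \frac{\frac{7371}{3025} + 5331}{-14581} = \frac{16133646}{3025} \left(- \frac{1}{14581}\right) = - \frac{16133646}{44107525}$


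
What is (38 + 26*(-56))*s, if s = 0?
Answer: 0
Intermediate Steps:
(38 + 26*(-56))*s = (38 + 26*(-56))*0 = (38 - 1456)*0 = -1418*0 = 0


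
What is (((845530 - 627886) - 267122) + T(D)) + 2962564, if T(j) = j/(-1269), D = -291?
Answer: 1232235475/423 ≈ 2.9131e+6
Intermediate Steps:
T(j) = -j/1269 (T(j) = j*(-1/1269) = -j/1269)
(((845530 - 627886) - 267122) + T(D)) + 2962564 = (((845530 - 627886) - 267122) - 1/1269*(-291)) + 2962564 = ((217644 - 267122) + 97/423) + 2962564 = (-49478 + 97/423) + 2962564 = -20929097/423 + 2962564 = 1232235475/423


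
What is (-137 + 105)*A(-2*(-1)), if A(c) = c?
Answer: -64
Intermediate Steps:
(-137 + 105)*A(-2*(-1)) = (-137 + 105)*(-2*(-1)) = -32*2 = -64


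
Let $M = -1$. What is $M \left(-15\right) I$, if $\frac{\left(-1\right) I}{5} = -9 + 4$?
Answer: $375$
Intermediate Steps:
$I = 25$ ($I = - 5 \left(-9 + 4\right) = \left(-5\right) \left(-5\right) = 25$)
$M \left(-15\right) I = \left(-1\right) \left(-15\right) 25 = 15 \cdot 25 = 375$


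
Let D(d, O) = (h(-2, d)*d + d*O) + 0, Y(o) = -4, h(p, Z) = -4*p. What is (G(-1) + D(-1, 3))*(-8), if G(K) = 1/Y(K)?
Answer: 90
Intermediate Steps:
D(d, O) = 8*d + O*d (D(d, O) = ((-4*(-2))*d + d*O) + 0 = (8*d + O*d) + 0 = 8*d + O*d)
G(K) = -1/4 (G(K) = 1/(-4) = -1/4)
(G(-1) + D(-1, 3))*(-8) = (-1/4 - (8 + 3))*(-8) = (-1/4 - 1*11)*(-8) = (-1/4 - 11)*(-8) = -45/4*(-8) = 90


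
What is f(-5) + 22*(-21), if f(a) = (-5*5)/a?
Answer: -457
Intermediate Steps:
f(a) = -25/a
f(-5) + 22*(-21) = -25/(-5) + 22*(-21) = -25*(-⅕) - 462 = 5 - 462 = -457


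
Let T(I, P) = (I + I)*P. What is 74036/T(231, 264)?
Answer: 18509/30492 ≈ 0.60701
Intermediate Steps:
T(I, P) = 2*I*P (T(I, P) = (2*I)*P = 2*I*P)
74036/T(231, 264) = 74036/((2*231*264)) = 74036/121968 = 74036*(1/121968) = 18509/30492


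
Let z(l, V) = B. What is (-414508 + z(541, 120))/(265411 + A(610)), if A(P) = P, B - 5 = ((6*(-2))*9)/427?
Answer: -176992889/113590967 ≈ -1.5582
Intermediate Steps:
B = 2027/427 (B = 5 + ((6*(-2))*9)/427 = 5 - 12*9*(1/427) = 5 - 108*1/427 = 5 - 108/427 = 2027/427 ≈ 4.7471)
z(l, V) = 2027/427
(-414508 + z(541, 120))/(265411 + A(610)) = (-414508 + 2027/427)/(265411 + 610) = -176992889/427/266021 = -176992889/427*1/266021 = -176992889/113590967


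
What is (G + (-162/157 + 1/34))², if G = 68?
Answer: 127901362689/28494244 ≈ 4488.7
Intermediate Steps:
(G + (-162/157 + 1/34))² = (68 + (-162/157 + 1/34))² = (68 - 5351/5338)² = (357633/5338)² = 127901362689/28494244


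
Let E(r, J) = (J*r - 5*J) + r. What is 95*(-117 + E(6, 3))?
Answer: -10260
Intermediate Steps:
E(r, J) = r - 5*J + J*r (E(r, J) = (-5*J + J*r) + r = r - 5*J + J*r)
95*(-117 + E(6, 3)) = 95*(-117 + (6 - 5*3 + 3*6)) = 95*(-117 + (6 - 15 + 18)) = 95*(-117 + 9) = 95*(-108) = -10260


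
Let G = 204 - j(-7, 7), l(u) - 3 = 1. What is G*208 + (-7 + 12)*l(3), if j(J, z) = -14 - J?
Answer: 43908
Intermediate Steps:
l(u) = 4 (l(u) = 3 + 1 = 4)
G = 211 (G = 204 - (-14 - 1*(-7)) = 204 - (-14 + 7) = 204 - 1*(-7) = 204 + 7 = 211)
G*208 + (-7 + 12)*l(3) = 211*208 + (-7 + 12)*4 = 43888 + 5*4 = 43888 + 20 = 43908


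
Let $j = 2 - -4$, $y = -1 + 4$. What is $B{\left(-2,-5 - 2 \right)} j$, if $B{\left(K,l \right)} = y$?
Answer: $18$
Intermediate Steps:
$y = 3$
$j = 6$ ($j = 2 + 4 = 6$)
$B{\left(K,l \right)} = 3$
$B{\left(-2,-5 - 2 \right)} j = 3 \cdot 6 = 18$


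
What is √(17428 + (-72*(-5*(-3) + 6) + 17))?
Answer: √15933 ≈ 126.23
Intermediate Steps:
√(17428 + (-72*(-5*(-3) + 6) + 17)) = √(17428 + (-72*(15 + 6) + 17)) = √(17428 + (-72*21 + 17)) = √(17428 + (-1512 + 17)) = √(17428 - 1495) = √15933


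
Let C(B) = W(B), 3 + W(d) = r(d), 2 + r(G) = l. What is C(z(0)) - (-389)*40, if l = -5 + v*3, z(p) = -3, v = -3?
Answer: 15541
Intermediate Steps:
l = -14 (l = -5 - 3*3 = -5 - 9 = -14)
r(G) = -16 (r(G) = -2 - 14 = -16)
W(d) = -19 (W(d) = -3 - 16 = -19)
C(B) = -19
C(z(0)) - (-389)*40 = -19 - (-389)*40 = -19 - 1*(-15560) = -19 + 15560 = 15541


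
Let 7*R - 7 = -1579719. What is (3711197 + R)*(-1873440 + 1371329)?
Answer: -12250839086037/7 ≈ -1.7501e+12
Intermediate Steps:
R = -1579712/7 (R = 1 + (1/7)*(-1579719) = 1 - 1579719/7 = -1579712/7 ≈ -2.2567e+5)
(3711197 + R)*(-1873440 + 1371329) = (3711197 - 1579712/7)*(-1873440 + 1371329) = (24398667/7)*(-502111) = -12250839086037/7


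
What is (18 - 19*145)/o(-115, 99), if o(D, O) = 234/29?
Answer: -79373/234 ≈ -339.20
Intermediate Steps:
o(D, O) = 234/29 (o(D, O) = 234*(1/29) = 234/29)
(18 - 19*145)/o(-115, 99) = (18 - 19*145)/(234/29) = (18 - 2755)*(29/234) = -2737*29/234 = -79373/234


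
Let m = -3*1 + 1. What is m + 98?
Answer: 96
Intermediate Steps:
m = -2 (m = -3 + 1 = -2)
m + 98 = -2 + 98 = 96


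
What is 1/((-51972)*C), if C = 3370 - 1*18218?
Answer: 1/771680256 ≈ 1.2959e-9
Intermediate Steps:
C = -14848 (C = 3370 - 18218 = -14848)
1/((-51972)*C) = 1/(-51972*(-14848)) = -1/51972*(-1/14848) = 1/771680256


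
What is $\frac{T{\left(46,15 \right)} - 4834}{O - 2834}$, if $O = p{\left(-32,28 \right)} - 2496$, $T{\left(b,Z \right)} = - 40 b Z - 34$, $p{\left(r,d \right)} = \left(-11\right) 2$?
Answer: $\frac{8117}{1338} \approx 6.0665$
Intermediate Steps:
$p{\left(r,d \right)} = -22$
$T{\left(b,Z \right)} = -34 - 40 Z b$ ($T{\left(b,Z \right)} = - 40 Z b - 34 = -34 - 40 Z b$)
$O = -2518$ ($O = -22 - 2496 = -2518$)
$\frac{T{\left(46,15 \right)} - 4834}{O - 2834} = \frac{\left(-34 - 600 \cdot 46\right) - 4834}{-2518 - 2834} = \frac{\left(-34 - 27600\right) - 4834}{-5352} = \left(-27634 - 4834\right) \left(- \frac{1}{5352}\right) = \left(-32468\right) \left(- \frac{1}{5352}\right) = \frac{8117}{1338}$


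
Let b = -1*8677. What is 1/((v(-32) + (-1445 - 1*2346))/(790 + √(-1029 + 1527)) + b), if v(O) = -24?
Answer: -257809924/2238262697723 - 545*√498/6714788093169 ≈ -0.00011518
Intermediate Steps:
b = -8677
1/((v(-32) + (-1445 - 1*2346))/(790 + √(-1029 + 1527)) + b) = 1/((-24 + (-1445 - 1*2346))/(790 + √(-1029 + 1527)) - 8677) = 1/((-24 + (-1445 - 2346))/(790 + √498) - 8677) = 1/((-24 - 3791)/(790 + √498) - 8677) = 1/(-3815/(790 + √498) - 8677) = 1/(-8677 - 3815/(790 + √498))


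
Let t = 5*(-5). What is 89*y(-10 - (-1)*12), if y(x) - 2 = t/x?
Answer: -1869/2 ≈ -934.50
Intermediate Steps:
t = -25
y(x) = 2 - 25/x
89*y(-10 - (-1)*12) = 89*(2 - 25/(-10 - (-1)*12)) = 89*(2 - 25/(-10 - 1*(-12))) = 89*(2 - 25/(-10 + 12)) = 89*(2 - 25/2) = 89*(-21/2) = -1869/2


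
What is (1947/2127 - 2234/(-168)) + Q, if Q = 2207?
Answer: 132286561/59556 ≈ 2221.2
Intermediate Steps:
(1947/2127 - 2234/(-168)) + Q = (1947/2127 - 2234/(-168)) + 2207 = (1947*(1/2127) - 2234*(-1/168)) + 2207 = (649/709 + 1117/84) + 2207 = 846469/59556 + 2207 = 132286561/59556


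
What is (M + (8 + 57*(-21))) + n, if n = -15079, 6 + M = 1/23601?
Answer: -384082673/23601 ≈ -16274.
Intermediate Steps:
M = -141605/23601 (M = -6 + 1/23601 = -141605/23601 ≈ -6.0000)
(M + (8 + 57*(-21))) + n = (-141605/23601 + (8 + 57*(-21))) - 15079 = (-141605/23601 + (8 - 1197)) - 15079 = (-141605/23601 - 1189) - 15079 = -28203194/23601 - 15079 = -384082673/23601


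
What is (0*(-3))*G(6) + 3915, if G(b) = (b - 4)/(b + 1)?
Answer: 3915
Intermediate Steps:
G(b) = (-4 + b)/(1 + b)
(0*(-3))*G(6) + 3915 = (0*(-3))*((-4 + 6)/(1 + 6)) + 3915 = 0*(2/7) + 3915 = 0 + 3915 = 3915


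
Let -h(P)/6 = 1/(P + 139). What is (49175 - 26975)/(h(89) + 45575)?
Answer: 281200/577283 ≈ 0.48711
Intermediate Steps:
h(P) = -6/(139 + P) (h(P) = -6/(P + 139) = -6/(139 + P))
(49175 - 26975)/(h(89) + 45575) = (49175 - 26975)/(-6/(139 + 89) + 45575) = 22200/(-6/228 + 45575) = 22200/(-6*1/228 + 45575) = 22200/(-1/38 + 45575) = 22200/(1731849/38) = 22200*(38/1731849) = 281200/577283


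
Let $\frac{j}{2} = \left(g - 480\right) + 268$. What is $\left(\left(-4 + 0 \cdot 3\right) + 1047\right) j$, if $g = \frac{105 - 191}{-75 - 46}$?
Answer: $- \frac{53330676}{121} \approx -4.4075 \cdot 10^{5}$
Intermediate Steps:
$g = \frac{86}{121}$ ($g = - \frac{86}{-121} = \left(-86\right) \left(- \frac{1}{121}\right) = \frac{86}{121} \approx 0.71074$)
$j = - \frac{51132}{121}$ ($j = 2 \left(\left(\frac{86}{121} - 480\right) + 268\right) = 2 \left(- \frac{57994}{121} + 268\right) = 2 \left(- \frac{25566}{121}\right) = - \frac{51132}{121} \approx -422.58$)
$\left(\left(-4 + 0 \cdot 3\right) + 1047\right) j = \left(\left(-4 + 0 \cdot 3\right) + 1047\right) \left(- \frac{51132}{121}\right) = \left(\left(-4 + 0\right) + 1047\right) \left(- \frac{51132}{121}\right) = \left(-4 + 1047\right) \left(- \frac{51132}{121}\right) = 1043 \left(- \frac{51132}{121}\right) = - \frac{53330676}{121}$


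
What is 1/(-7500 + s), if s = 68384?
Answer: 1/60884 ≈ 1.6425e-5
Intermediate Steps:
1/(-7500 + s) = 1/(-7500 + 68384) = 1/60884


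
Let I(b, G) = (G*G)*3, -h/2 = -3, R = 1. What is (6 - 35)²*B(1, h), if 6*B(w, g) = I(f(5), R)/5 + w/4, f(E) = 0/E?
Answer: 14297/120 ≈ 119.14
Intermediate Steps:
f(E) = 0
h = 6 (h = -2*(-3) = 6)
I(b, G) = 3*G² (I(b, G) = G²*3 = 3*G²)
B(w, g) = ⅒ + w/24 (B(w, g) = ((3*1²)/5 + w/4)/6 = ((3*1)*(⅕) + w*(¼))/6 = (3*(⅕) + w/4)/6 = (⅗ + w/4)/6 = ⅒ + w/24)
(6 - 35)²*B(1, h) = (6 - 35)²*(⅒ + (1/24)*1) = (-29)²*(⅒ + 1/24) = 841*(17/120) = 14297/120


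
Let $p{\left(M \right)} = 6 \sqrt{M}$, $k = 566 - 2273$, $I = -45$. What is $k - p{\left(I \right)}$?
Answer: $-1707 - 18 i \sqrt{5} \approx -1707.0 - 40.249 i$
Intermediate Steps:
$k = -1707$
$k - p{\left(I \right)} = -1707 - 6 \sqrt{-45} = -1707 - 6 \cdot 3 i \sqrt{5} = -1707 - 18 i \sqrt{5}$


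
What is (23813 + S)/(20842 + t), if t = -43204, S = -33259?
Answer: 4723/11181 ≈ 0.42241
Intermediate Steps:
(23813 + S)/(20842 + t) = (23813 - 33259)/(20842 - 43204) = -9446/(-22362) = -9446*(-1/22362) = 4723/11181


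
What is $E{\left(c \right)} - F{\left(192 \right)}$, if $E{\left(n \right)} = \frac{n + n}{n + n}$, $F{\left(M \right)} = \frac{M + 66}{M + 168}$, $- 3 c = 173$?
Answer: $\frac{17}{60} \approx 0.28333$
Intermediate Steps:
$c = - \frac{173}{3}$ ($c = \left(- \frac{1}{3}\right) 173 = - \frac{173}{3} \approx -57.667$)
$F{\left(M \right)} = \frac{66 + M}{168 + M}$
$E{\left(n \right)} = 1$ ($E{\left(n \right)} = \frac{2 n}{2 n} = 2 n \frac{1}{2 n} = 1$)
$E{\left(c \right)} - F{\left(192 \right)} = 1 - \frac{66 + 192}{168 + 192} = 1 - \frac{1}{360} \cdot 258 = 1 - \frac{43}{60} = \frac{17}{60}$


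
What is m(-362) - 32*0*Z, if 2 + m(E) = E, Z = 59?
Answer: -364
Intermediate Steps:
m(E) = -2 + E
m(-362) - 32*0*Z = (-2 - 362) - 32*0*59 = -364 - 0*59 = -364 - 1*0 = -364 + 0 = -364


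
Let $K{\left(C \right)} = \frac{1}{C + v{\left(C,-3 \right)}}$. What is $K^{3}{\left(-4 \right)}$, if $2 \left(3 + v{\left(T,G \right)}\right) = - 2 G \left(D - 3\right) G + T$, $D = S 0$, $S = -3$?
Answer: $\frac{1}{5832} \approx 0.00017147$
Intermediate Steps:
$D = 0$ ($D = \left(-3\right) 0 = 0$)
$v{\left(T,G \right)} = -3 + \frac{T}{2} + 3 G^{2}$ ($v{\left(T,G \right)} = -3 + \frac{- 2 G \left(0 - 3\right) G + T}{2} = -3 + \frac{- 2 G \left(-3\right) G + T}{2} = -3 + \frac{- 2 \left(- 3 G\right) G + T}{2} = -3 + \frac{6 G G + T}{2} = -3 + \frac{6 G^{2} + T}{2} = -3 + \frac{T + 6 G^{2}}{2} = -3 + \left(\frac{T}{2} + 3 G^{2}\right) = -3 + \frac{T}{2} + 3 G^{2}$)
$K{\left(C \right)} = \frac{1}{24 + \frac{3 C}{2}}$ ($K{\left(C \right)} = \frac{1}{C + \left(-3 + \frac{C}{2} + 3 \left(-3\right)^{2}\right)} = \frac{1}{C + \left(-3 + \frac{C}{2} + 3 \cdot 9\right)} = \frac{1}{C + \left(-3 + \frac{C}{2} + 27\right)} = \frac{1}{C + \left(24 + \frac{C}{2}\right)} = \frac{1}{24 + \frac{3 C}{2}}$)
$K^{3}{\left(-4 \right)} = \left(\frac{2}{3 \left(16 - 4\right)}\right)^{3} = \left(\frac{2}{3 \cdot 12}\right)^{3} = \left(\frac{2}{3} \cdot \frac{1}{12}\right)^{3} = \left(\frac{1}{18}\right)^{3} = \frac{1}{5832}$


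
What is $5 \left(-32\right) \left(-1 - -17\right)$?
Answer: $-2560$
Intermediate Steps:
$5 \left(-32\right) \left(-1 - -17\right) = - 160 \left(-1 + 17\right) = \left(-160\right) 16 = -2560$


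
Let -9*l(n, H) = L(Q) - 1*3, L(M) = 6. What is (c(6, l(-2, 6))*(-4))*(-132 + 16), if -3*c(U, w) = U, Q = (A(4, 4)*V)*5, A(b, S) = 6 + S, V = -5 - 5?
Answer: -928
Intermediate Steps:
V = -10
Q = -500 (Q = ((6 + 4)*(-10))*5 = (10*(-10))*5 = -100*5 = -500)
l(n, H) = -⅓ (l(n, H) = -(6 - 1*3)/9 = -(6 - 3)/9 = -⅑*3 = -⅓)
c(U, w) = -U/3
(c(6, l(-2, 6))*(-4))*(-132 + 16) = (-⅓*6*(-4))*(-132 + 16) = -2*(-4)*(-116) = 8*(-116) = -928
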